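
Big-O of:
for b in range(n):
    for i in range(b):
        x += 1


Per nesting level: O(n) * O(n) [triangular over b] = O(n^2)
Complexity: O(n^2)


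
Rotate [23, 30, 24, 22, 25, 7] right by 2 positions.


Right rotate by 2: [25, 7, 23, 30, 24, 22]


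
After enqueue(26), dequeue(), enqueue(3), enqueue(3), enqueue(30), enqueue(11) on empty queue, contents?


enqueue(26) -> [26]
dequeue() returns 26 -> []
enqueue(3) -> [3]
enqueue(3) -> [3, 3]
enqueue(30) -> [3, 3, 30]
enqueue(11) -> [3, 3, 30, 11]
Final queue (front to back): [3, 3, 30, 11]


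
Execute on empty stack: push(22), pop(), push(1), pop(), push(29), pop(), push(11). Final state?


push(22) -> [22]
pop() returns 22 -> []
push(1) -> [1]
pop() returns 1 -> []
push(29) -> [29]
pop() returns 29 -> []
push(11) -> [11]
Final stack (bottom to top): [11]


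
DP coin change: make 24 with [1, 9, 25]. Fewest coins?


dp[0]=0; dp[i]=1+min(dp[i-c] for c in coins)
...dp[19]=3, dp[20]=4, dp[21]=5, dp[22]=6, dp[23]=7, dp[24]=8
Minimum coins for 24 = 8


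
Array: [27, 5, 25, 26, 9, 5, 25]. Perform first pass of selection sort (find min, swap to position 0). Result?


After one pass: [5, 27, 25, 26, 9, 5, 25]


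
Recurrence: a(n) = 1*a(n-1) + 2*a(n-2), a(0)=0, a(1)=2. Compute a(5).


Build bottom-up:
...a(3)=6, a(4)=10, a(5)=1*10+2*6=22


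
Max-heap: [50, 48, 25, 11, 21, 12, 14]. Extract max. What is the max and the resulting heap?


Max = 50
Replace root with last, heapify down
Resulting heap: [48, 21, 25, 11, 14, 12]


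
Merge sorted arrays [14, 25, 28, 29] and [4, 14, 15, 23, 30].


Compare heads, take smaller each step.
Merged: [4, 14, 14, 15, 23, 25, 28, 29, 30]


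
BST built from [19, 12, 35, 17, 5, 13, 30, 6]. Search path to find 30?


BST root = 19
Search for 30: compare at each node
Path: [19, 35, 30]


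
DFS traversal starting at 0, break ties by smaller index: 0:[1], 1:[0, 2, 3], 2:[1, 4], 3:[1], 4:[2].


DFS stack-based: start with [0]
Visit order: [0, 1, 2, 4, 3]


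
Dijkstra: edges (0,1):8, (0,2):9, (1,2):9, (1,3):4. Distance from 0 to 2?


Dijkstra from 0:
Distances: {0: 0, 1: 8, 2: 9, 3: 12}
Shortest distance to 2 = 9, path = [0, 2]


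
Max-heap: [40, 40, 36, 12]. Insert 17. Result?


Append 17: [40, 40, 36, 12, 17]
Bubble up: no swaps needed
Result: [40, 40, 36, 12, 17]


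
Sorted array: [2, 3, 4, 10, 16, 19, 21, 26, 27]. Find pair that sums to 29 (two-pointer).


Two pointers: lo=0, hi=8
Found pair: (2, 27) summing to 29


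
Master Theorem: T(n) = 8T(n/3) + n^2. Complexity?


a=8, b=3, c=2. log_3(8)=1.893 < c=2. Case 3: O(n^c) = O(n^2)
Complexity: O(n^2)


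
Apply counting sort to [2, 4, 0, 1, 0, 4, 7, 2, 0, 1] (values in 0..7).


Count array: [3, 2, 2, 0, 2, 0, 0, 1]
Reconstruct: [0, 0, 0, 1, 1, 2, 2, 4, 4, 7]


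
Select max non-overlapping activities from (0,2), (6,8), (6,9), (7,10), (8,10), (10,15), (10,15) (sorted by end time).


Greedy: pick earliest-ending, then skip overlaps.
Selected (4 activities): [(0, 2), (6, 8), (8, 10), (10, 15)]


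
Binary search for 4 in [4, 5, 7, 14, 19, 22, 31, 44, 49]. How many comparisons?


Search for 4:
[0,8] mid=4 arr[4]=19
[0,3] mid=1 arr[1]=5
[0,0] mid=0 arr[0]=4
Total: 3 comparisons


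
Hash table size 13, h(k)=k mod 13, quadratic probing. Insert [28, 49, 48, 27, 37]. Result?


Insertions: 28->slot 2; 49->slot 10; 48->slot 9; 27->slot 1; 37->slot 11
Table: [None, 27, 28, None, None, None, None, None, None, 48, 49, 37, None]


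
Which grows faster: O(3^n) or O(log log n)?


double-logarithmic grows slower than exponential (base 3)
O(log log n) is asymptotically smaller; O(3^n) grows faster


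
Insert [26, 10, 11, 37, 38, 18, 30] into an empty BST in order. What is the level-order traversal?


Root = 26; build tree by BST insertion.
Level-Order traversal: [26, 10, 37, 11, 30, 38, 18]


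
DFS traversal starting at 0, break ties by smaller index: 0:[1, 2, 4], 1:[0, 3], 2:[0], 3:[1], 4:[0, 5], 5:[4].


DFS stack-based: start with [0]
Visit order: [0, 1, 3, 2, 4, 5]


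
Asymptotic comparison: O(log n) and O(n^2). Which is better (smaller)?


logarithmic grows slower than quadratic
O(log n) is asymptotically smaller; O(n^2) grows faster


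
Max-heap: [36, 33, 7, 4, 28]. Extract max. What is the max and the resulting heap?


Max = 36
Replace root with last, heapify down
Resulting heap: [33, 28, 7, 4]


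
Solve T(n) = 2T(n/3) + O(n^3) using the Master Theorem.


a=2, b=3, c=3. log_3(2)=0.631 < c=3. Case 3: O(n^c) = O(n^3)
Complexity: O(n^3)


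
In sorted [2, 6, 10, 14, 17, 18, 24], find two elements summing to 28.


Two pointers: lo=0, hi=6
Found pair: (10, 18) summing to 28


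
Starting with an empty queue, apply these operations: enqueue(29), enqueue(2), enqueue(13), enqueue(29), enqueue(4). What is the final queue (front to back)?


enqueue(29) -> [29]
enqueue(2) -> [29, 2]
enqueue(13) -> [29, 2, 13]
enqueue(29) -> [29, 2, 13, 29]
enqueue(4) -> [29, 2, 13, 29, 4]
Final queue (front to back): [29, 2, 13, 29, 4]


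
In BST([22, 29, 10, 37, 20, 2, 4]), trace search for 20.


BST root = 22
Search for 20: compare at each node
Path: [22, 10, 20]


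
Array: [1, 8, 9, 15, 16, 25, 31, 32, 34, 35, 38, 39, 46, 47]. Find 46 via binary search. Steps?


Search for 46:
[0,13] mid=6 arr[6]=31
[7,13] mid=10 arr[10]=38
[11,13] mid=12 arr[12]=46
Total: 3 comparisons


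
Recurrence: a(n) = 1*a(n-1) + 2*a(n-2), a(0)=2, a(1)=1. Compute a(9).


Build bottom-up:
...a(7)=127, a(8)=257, a(9)=1*257+2*127=511


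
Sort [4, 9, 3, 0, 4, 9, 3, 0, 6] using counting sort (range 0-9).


Count array: [2, 0, 0, 2, 2, 0, 1, 0, 0, 2]
Reconstruct: [0, 0, 3, 3, 4, 4, 6, 9, 9]


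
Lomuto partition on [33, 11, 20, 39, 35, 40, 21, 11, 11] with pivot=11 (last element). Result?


Elements <= 11 go left of pivot.
Result: [11, 11, 11, 39, 35, 40, 21, 33, 20], pivot at index 2


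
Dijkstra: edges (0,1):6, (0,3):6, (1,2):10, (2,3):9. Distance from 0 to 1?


Dijkstra from 0:
Distances: {0: 0, 1: 6, 2: 15, 3: 6}
Shortest distance to 1 = 6, path = [0, 1]


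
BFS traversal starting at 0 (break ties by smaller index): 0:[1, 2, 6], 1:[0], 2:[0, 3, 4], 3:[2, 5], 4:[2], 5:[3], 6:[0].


BFS queue: start with [0]
Visit order: [0, 1, 2, 6, 3, 4, 5]


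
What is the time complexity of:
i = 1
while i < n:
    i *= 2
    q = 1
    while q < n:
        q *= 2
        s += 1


Per nesting level: O(log n) * O(log n) = O((log n)^2)
Complexity: O((log n)^2)


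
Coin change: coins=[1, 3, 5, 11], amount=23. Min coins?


dp[0]=0; dp[i]=1+min(dp[i-c] for c in coins)
...dp[18]=4, dp[19]=3, dp[20]=4, dp[21]=3, dp[22]=2, dp[23]=3
Minimum coins for 23 = 3


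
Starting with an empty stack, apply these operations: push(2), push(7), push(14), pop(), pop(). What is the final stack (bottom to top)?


push(2) -> [2]
push(7) -> [2, 7]
push(14) -> [2, 7, 14]
pop() returns 14 -> [2, 7]
pop() returns 7 -> [2]
Final stack (bottom to top): [2]


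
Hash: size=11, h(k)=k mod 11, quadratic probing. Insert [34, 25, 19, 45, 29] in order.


Insertions: 34->slot 1; 25->slot 3; 19->slot 8; 45->slot 2; 29->slot 7
Table: [None, 34, 45, 25, None, None, None, 29, 19, None, None]


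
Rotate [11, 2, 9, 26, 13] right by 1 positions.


Right rotate by 1: [13, 11, 2, 9, 26]


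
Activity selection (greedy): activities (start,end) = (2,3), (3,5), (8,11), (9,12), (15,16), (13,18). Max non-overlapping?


Greedy: pick earliest-ending, then skip overlaps.
Selected (4 activities): [(2, 3), (3, 5), (8, 11), (15, 16)]


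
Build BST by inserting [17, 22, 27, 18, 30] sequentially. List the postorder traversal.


Root = 17; build tree by BST insertion.
Postorder traversal: [18, 30, 27, 22, 17]


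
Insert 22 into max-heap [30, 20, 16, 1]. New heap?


Append 22: [30, 20, 16, 1, 22]
Bubble up: swap idx 4(22) with idx 1(20)
Result: [30, 22, 16, 1, 20]


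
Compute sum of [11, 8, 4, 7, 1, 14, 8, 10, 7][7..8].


Prefix sums: [0, 11, 19, 23, 30, 31, 45, 53, 63, 70]
Sum[7..8] = prefix[9] - prefix[7] = 70 - 53 = 17


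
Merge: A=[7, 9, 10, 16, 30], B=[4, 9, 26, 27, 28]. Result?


Compare heads, take smaller each step.
Merged: [4, 7, 9, 9, 10, 16, 26, 27, 28, 30]


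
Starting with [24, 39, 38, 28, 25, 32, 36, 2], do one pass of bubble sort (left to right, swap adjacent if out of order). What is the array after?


After one pass: [24, 38, 28, 25, 32, 36, 2, 39]


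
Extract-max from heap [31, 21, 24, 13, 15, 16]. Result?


Max = 31
Replace root with last, heapify down
Resulting heap: [24, 21, 16, 13, 15]


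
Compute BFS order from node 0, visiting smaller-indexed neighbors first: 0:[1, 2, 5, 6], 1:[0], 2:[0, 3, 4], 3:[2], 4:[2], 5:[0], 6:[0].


BFS queue: start with [0]
Visit order: [0, 1, 2, 5, 6, 3, 4]


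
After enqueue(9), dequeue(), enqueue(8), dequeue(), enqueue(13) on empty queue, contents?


enqueue(9) -> [9]
dequeue() returns 9 -> []
enqueue(8) -> [8]
dequeue() returns 8 -> []
enqueue(13) -> [13]
Final queue (front to back): [13]


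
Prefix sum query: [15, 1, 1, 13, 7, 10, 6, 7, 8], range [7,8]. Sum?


Prefix sums: [0, 15, 16, 17, 30, 37, 47, 53, 60, 68]
Sum[7..8] = prefix[9] - prefix[7] = 68 - 53 = 15


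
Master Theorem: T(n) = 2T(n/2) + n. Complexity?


a=2, b=2, c=1. log_2(2)=1 = c=1. Case 2: O(n^c log n) = O(n log n)
Complexity: O(n log n)


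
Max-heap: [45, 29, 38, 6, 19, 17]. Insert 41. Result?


Append 41: [45, 29, 38, 6, 19, 17, 41]
Bubble up: swap idx 6(41) with idx 2(38)
Result: [45, 29, 41, 6, 19, 17, 38]


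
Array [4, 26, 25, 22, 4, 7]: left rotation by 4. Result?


Left rotate by 4: [4, 7, 4, 26, 25, 22]


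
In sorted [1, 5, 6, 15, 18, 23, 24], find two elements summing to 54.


Two pointers: lo=0, hi=6
No pair sums to 54


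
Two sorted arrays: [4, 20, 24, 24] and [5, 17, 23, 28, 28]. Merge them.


Compare heads, take smaller each step.
Merged: [4, 5, 17, 20, 23, 24, 24, 28, 28]


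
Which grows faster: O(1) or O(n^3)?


constant grows slower than cubic
O(1) is asymptotically smaller; O(n^3) grows faster


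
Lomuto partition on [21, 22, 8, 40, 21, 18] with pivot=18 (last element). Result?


Elements <= 18 go left of pivot.
Result: [8, 18, 21, 40, 21, 22], pivot at index 1


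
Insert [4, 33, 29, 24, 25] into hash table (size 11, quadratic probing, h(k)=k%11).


Insertions: 4->slot 4; 33->slot 0; 29->slot 7; 24->slot 2; 25->slot 3
Table: [33, None, 24, 25, 4, None, None, 29, None, None, None]


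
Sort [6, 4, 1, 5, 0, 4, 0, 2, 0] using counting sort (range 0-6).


Count array: [3, 1, 1, 0, 2, 1, 1]
Reconstruct: [0, 0, 0, 1, 2, 4, 4, 5, 6]


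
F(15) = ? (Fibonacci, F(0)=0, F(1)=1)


F(n)=F(n-1)+F(n-2)
...F(13)=233, F(14)=377, F(15)=610


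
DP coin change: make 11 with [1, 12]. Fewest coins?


dp[0]=0; dp[i]=1+min(dp[i-c] for c in coins)
...dp[6]=6, dp[7]=7, dp[8]=8, dp[9]=9, dp[10]=10, dp[11]=11
Minimum coins for 11 = 11


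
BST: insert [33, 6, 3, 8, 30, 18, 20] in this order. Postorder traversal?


Root = 33; build tree by BST insertion.
Postorder traversal: [3, 20, 18, 30, 8, 6, 33]


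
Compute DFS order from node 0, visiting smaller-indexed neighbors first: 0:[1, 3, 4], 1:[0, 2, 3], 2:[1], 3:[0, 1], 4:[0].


DFS stack-based: start with [0]
Visit order: [0, 1, 2, 3, 4]


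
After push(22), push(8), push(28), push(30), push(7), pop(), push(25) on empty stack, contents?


push(22) -> [22]
push(8) -> [22, 8]
push(28) -> [22, 8, 28]
push(30) -> [22, 8, 28, 30]
push(7) -> [22, 8, 28, 30, 7]
pop() returns 7 -> [22, 8, 28, 30]
push(25) -> [22, 8, 28, 30, 25]
Final stack (bottom to top): [22, 8, 28, 30, 25]


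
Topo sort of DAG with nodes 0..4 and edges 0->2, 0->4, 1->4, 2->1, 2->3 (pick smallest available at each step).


Kahn's algorithm, process smallest node first
Order: [0, 2, 1, 3, 4]


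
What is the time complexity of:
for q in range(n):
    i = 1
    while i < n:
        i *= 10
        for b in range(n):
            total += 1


Per nesting level: O(n) * O(log n) * O(n) = O(n^2 log n)
Complexity: O(n^2 log n)


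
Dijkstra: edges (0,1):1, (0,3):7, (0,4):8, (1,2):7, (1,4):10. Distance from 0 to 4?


Dijkstra from 0:
Distances: {0: 0, 1: 1, 2: 8, 3: 7, 4: 8}
Shortest distance to 4 = 8, path = [0, 4]


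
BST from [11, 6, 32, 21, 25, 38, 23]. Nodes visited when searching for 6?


BST root = 11
Search for 6: compare at each node
Path: [11, 6]


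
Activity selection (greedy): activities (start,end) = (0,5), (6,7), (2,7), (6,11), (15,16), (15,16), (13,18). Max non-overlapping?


Greedy: pick earliest-ending, then skip overlaps.
Selected (3 activities): [(0, 5), (6, 7), (15, 16)]


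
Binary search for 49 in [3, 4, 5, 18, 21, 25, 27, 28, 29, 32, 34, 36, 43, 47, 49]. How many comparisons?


Search for 49:
[0,14] mid=7 arr[7]=28
[8,14] mid=11 arr[11]=36
[12,14] mid=13 arr[13]=47
[14,14] mid=14 arr[14]=49
Total: 4 comparisons


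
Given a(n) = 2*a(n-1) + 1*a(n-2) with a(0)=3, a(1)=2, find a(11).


Build bottom-up:
...a(9)=3194, a(10)=7711, a(11)=2*7711+1*3194=18616


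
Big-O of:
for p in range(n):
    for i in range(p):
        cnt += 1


Per nesting level: O(n) * O(n) [triangular over p] = O(n^2)
Complexity: O(n^2)


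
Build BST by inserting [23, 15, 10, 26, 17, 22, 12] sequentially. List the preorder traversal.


Root = 23; build tree by BST insertion.
Preorder traversal: [23, 15, 10, 12, 17, 22, 26]


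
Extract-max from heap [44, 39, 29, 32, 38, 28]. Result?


Max = 44
Replace root with last, heapify down
Resulting heap: [39, 38, 29, 32, 28]


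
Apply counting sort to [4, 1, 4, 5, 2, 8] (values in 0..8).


Count array: [0, 1, 1, 0, 2, 1, 0, 0, 1]
Reconstruct: [1, 2, 4, 4, 5, 8]


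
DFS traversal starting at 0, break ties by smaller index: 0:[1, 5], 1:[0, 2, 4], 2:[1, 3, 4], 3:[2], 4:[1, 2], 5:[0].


DFS stack-based: start with [0]
Visit order: [0, 1, 2, 3, 4, 5]


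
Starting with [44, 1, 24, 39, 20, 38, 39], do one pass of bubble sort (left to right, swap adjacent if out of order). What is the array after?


After one pass: [1, 24, 39, 20, 38, 39, 44]


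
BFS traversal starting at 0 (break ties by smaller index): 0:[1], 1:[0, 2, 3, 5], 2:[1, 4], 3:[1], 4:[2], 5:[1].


BFS queue: start with [0]
Visit order: [0, 1, 2, 3, 5, 4]


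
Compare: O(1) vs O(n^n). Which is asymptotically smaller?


constant grows slower than n^n
O(1) is asymptotically smaller; O(n^n) grows faster


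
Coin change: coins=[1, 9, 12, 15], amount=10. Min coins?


dp[0]=0; dp[i]=1+min(dp[i-c] for c in coins)
...dp[5]=5, dp[6]=6, dp[7]=7, dp[8]=8, dp[9]=1, dp[10]=2
Minimum coins for 10 = 2


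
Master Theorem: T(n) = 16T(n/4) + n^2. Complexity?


a=16, b=4, c=2. log_4(16)=2 = c=2. Case 2: O(n^c log n) = O(n^2 log n)
Complexity: O(n^2 log n)


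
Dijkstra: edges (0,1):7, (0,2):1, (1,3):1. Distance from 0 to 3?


Dijkstra from 0:
Distances: {0: 0, 1: 7, 2: 1, 3: 8}
Shortest distance to 3 = 8, path = [0, 1, 3]


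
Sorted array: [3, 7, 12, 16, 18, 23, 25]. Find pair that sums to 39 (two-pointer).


Two pointers: lo=0, hi=6
Found pair: (16, 23) summing to 39


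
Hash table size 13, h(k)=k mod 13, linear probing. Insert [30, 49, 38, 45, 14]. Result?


Insertions: 30->slot 4; 49->slot 10; 38->slot 12; 45->slot 6; 14->slot 1
Table: [None, 14, None, None, 30, None, 45, None, None, None, 49, None, 38]


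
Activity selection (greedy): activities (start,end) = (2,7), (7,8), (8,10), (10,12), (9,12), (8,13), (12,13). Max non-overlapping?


Greedy: pick earliest-ending, then skip overlaps.
Selected (5 activities): [(2, 7), (7, 8), (8, 10), (10, 12), (12, 13)]


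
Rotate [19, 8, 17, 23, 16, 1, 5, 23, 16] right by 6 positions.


Right rotate by 6: [23, 16, 1, 5, 23, 16, 19, 8, 17]


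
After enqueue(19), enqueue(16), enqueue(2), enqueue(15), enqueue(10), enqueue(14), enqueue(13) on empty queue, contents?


enqueue(19) -> [19]
enqueue(16) -> [19, 16]
enqueue(2) -> [19, 16, 2]
enqueue(15) -> [19, 16, 2, 15]
enqueue(10) -> [19, 16, 2, 15, 10]
enqueue(14) -> [19, 16, 2, 15, 10, 14]
enqueue(13) -> [19, 16, 2, 15, 10, 14, 13]
Final queue (front to back): [19, 16, 2, 15, 10, 14, 13]


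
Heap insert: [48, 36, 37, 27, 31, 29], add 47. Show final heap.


Append 47: [48, 36, 37, 27, 31, 29, 47]
Bubble up: swap idx 6(47) with idx 2(37)
Result: [48, 36, 47, 27, 31, 29, 37]


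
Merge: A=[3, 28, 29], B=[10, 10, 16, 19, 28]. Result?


Compare heads, take smaller each step.
Merged: [3, 10, 10, 16, 19, 28, 28, 29]


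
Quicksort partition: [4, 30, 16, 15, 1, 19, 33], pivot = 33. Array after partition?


Elements <= 33 go left of pivot.
Result: [4, 30, 16, 15, 1, 19, 33], pivot at index 6


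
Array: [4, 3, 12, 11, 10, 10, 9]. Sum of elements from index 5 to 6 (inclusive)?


Prefix sums: [0, 4, 7, 19, 30, 40, 50, 59]
Sum[5..6] = prefix[7] - prefix[5] = 59 - 40 = 19


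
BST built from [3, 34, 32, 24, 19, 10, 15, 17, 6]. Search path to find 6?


BST root = 3
Search for 6: compare at each node
Path: [3, 34, 32, 24, 19, 10, 6]


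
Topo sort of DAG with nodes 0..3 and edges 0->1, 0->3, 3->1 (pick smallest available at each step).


Kahn's algorithm, process smallest node first
Order: [0, 2, 3, 1]


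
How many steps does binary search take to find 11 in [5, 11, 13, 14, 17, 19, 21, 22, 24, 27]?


Search for 11:
[0,9] mid=4 arr[4]=17
[0,3] mid=1 arr[1]=11
Total: 2 comparisons


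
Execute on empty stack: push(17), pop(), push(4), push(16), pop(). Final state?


push(17) -> [17]
pop() returns 17 -> []
push(4) -> [4]
push(16) -> [4, 16]
pop() returns 16 -> [4]
Final stack (bottom to top): [4]


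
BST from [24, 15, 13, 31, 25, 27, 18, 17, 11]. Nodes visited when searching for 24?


BST root = 24
Search for 24: compare at each node
Path: [24]


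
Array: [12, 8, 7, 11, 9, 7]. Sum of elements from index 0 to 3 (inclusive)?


Prefix sums: [0, 12, 20, 27, 38, 47, 54]
Sum[0..3] = prefix[4] - prefix[0] = 38 - 0 = 38


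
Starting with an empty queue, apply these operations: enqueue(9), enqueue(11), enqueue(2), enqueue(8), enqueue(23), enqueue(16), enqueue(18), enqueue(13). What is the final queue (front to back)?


enqueue(9) -> [9]
enqueue(11) -> [9, 11]
enqueue(2) -> [9, 11, 2]
enqueue(8) -> [9, 11, 2, 8]
enqueue(23) -> [9, 11, 2, 8, 23]
enqueue(16) -> [9, 11, 2, 8, 23, 16]
enqueue(18) -> [9, 11, 2, 8, 23, 16, 18]
enqueue(13) -> [9, 11, 2, 8, 23, 16, 18, 13]
Final queue (front to back): [9, 11, 2, 8, 23, 16, 18, 13]


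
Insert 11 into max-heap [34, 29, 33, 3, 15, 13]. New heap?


Append 11: [34, 29, 33, 3, 15, 13, 11]
Bubble up: no swaps needed
Result: [34, 29, 33, 3, 15, 13, 11]


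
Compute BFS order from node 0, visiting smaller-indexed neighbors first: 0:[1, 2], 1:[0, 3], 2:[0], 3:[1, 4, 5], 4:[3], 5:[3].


BFS queue: start with [0]
Visit order: [0, 1, 2, 3, 4, 5]


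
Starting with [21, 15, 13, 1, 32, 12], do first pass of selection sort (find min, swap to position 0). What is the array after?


After one pass: [1, 15, 13, 21, 32, 12]


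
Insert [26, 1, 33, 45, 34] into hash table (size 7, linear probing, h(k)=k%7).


Insertions: 26->slot 5; 1->slot 1; 33->slot 6; 45->slot 3; 34->slot 0
Table: [34, 1, None, 45, None, 26, 33]


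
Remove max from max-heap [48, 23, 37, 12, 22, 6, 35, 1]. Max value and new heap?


Max = 48
Replace root with last, heapify down
Resulting heap: [37, 23, 35, 12, 22, 6, 1]


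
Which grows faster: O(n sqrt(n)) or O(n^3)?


n^1.5 grows slower than cubic
O(n sqrt(n)) is asymptotically smaller; O(n^3) grows faster


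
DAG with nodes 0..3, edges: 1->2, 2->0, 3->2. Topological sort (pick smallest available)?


Kahn's algorithm, process smallest node first
Order: [1, 3, 2, 0]


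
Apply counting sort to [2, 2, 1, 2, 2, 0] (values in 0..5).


Count array: [1, 1, 4, 0, 0, 0]
Reconstruct: [0, 1, 2, 2, 2, 2]


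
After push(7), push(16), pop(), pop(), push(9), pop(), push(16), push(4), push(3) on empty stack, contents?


push(7) -> [7]
push(16) -> [7, 16]
pop() returns 16 -> [7]
pop() returns 7 -> []
push(9) -> [9]
pop() returns 9 -> []
push(16) -> [16]
push(4) -> [16, 4]
push(3) -> [16, 4, 3]
Final stack (bottom to top): [16, 4, 3]


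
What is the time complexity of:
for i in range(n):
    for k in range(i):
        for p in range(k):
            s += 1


Per nesting level: O(n) * O(n) [triangular over i] * O(n) [triangular over k] = O(n^3)
Complexity: O(n^3)


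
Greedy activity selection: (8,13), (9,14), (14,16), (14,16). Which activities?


Greedy: pick earliest-ending, then skip overlaps.
Selected (2 activities): [(8, 13), (14, 16)]


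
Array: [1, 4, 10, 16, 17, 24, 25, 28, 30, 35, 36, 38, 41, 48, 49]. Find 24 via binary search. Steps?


Search for 24:
[0,14] mid=7 arr[7]=28
[0,6] mid=3 arr[3]=16
[4,6] mid=5 arr[5]=24
Total: 3 comparisons


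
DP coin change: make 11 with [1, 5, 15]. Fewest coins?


dp[0]=0; dp[i]=1+min(dp[i-c] for c in coins)
...dp[6]=2, dp[7]=3, dp[8]=4, dp[9]=5, dp[10]=2, dp[11]=3
Minimum coins for 11 = 3


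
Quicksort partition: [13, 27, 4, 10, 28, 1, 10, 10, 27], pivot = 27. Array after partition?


Elements <= 27 go left of pivot.
Result: [13, 27, 4, 10, 1, 10, 10, 27, 28], pivot at index 7


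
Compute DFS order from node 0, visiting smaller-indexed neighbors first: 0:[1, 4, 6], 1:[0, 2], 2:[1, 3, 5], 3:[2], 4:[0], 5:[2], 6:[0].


DFS stack-based: start with [0]
Visit order: [0, 1, 2, 3, 5, 4, 6]


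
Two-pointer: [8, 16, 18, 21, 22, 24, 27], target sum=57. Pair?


Two pointers: lo=0, hi=6
No pair sums to 57


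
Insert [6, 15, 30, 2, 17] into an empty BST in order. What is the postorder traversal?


Root = 6; build tree by BST insertion.
Postorder traversal: [2, 17, 30, 15, 6]


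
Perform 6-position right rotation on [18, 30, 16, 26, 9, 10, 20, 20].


Right rotate by 6: [16, 26, 9, 10, 20, 20, 18, 30]


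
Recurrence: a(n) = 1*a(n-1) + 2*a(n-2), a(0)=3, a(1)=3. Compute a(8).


Build bottom-up:
...a(6)=129, a(7)=255, a(8)=1*255+2*129=513


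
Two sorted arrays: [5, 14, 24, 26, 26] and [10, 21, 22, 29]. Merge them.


Compare heads, take smaller each step.
Merged: [5, 10, 14, 21, 22, 24, 26, 26, 29]


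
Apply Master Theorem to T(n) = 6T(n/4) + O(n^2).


a=6, b=4, c=2. log_4(6)=1.292 < c=2. Case 3: O(n^c) = O(n^2)
Complexity: O(n^2)


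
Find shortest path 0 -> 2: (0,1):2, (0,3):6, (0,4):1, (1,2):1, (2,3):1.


Dijkstra from 0:
Distances: {0: 0, 1: 2, 2: 3, 3: 4, 4: 1}
Shortest distance to 2 = 3, path = [0, 1, 2]


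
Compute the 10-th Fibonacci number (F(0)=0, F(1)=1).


F(n)=F(n-1)+F(n-2)
...F(8)=21, F(9)=34, F(10)=55


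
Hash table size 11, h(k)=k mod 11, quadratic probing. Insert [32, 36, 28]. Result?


Insertions: 32->slot 10; 36->slot 3; 28->slot 6
Table: [None, None, None, 36, None, None, 28, None, None, None, 32]


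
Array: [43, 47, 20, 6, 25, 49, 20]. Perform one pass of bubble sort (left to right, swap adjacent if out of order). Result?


After one pass: [43, 20, 6, 25, 47, 20, 49]


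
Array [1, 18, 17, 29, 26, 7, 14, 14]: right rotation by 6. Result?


Right rotate by 6: [17, 29, 26, 7, 14, 14, 1, 18]


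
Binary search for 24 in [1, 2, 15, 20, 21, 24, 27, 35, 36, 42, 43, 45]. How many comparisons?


Search for 24:
[0,11] mid=5 arr[5]=24
Total: 1 comparisons


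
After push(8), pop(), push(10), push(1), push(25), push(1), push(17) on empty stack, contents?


push(8) -> [8]
pop() returns 8 -> []
push(10) -> [10]
push(1) -> [10, 1]
push(25) -> [10, 1, 25]
push(1) -> [10, 1, 25, 1]
push(17) -> [10, 1, 25, 1, 17]
Final stack (bottom to top): [10, 1, 25, 1, 17]


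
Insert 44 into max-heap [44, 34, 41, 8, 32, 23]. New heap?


Append 44: [44, 34, 41, 8, 32, 23, 44]
Bubble up: swap idx 6(44) with idx 2(41)
Result: [44, 34, 44, 8, 32, 23, 41]


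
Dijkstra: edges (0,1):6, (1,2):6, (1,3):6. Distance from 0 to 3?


Dijkstra from 0:
Distances: {0: 0, 1: 6, 2: 12, 3: 12}
Shortest distance to 3 = 12, path = [0, 1, 3]


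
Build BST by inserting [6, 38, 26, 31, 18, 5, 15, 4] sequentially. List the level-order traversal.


Root = 6; build tree by BST insertion.
Level-Order traversal: [6, 5, 38, 4, 26, 18, 31, 15]


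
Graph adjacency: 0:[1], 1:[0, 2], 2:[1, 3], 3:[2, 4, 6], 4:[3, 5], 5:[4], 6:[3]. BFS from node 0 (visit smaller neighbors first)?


BFS queue: start with [0]
Visit order: [0, 1, 2, 3, 4, 6, 5]


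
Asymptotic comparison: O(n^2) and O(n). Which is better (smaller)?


linear grows slower than quadratic
O(n) is asymptotically smaller; O(n^2) grows faster


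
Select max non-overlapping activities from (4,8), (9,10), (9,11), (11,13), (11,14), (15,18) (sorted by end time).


Greedy: pick earliest-ending, then skip overlaps.
Selected (4 activities): [(4, 8), (9, 10), (11, 13), (15, 18)]


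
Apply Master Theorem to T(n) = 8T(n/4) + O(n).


a=8, b=4, c=1. log_4(8)=1.5 > c=1. Case 1: O(n^log_b(a)) = O(n^1.500)
Complexity: O(n^1.500)


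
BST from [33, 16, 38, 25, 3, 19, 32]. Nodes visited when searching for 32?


BST root = 33
Search for 32: compare at each node
Path: [33, 16, 25, 32]


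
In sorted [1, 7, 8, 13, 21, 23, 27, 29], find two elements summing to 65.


Two pointers: lo=0, hi=7
No pair sums to 65


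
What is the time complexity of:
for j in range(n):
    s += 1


Per nesting level: O(n) = O(n)
Complexity: O(n)


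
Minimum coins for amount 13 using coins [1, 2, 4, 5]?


dp[0]=0; dp[i]=1+min(dp[i-c] for c in coins)
...dp[8]=2, dp[9]=2, dp[10]=2, dp[11]=3, dp[12]=3, dp[13]=3
Minimum coins for 13 = 3


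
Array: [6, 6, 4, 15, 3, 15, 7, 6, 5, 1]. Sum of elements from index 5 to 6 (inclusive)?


Prefix sums: [0, 6, 12, 16, 31, 34, 49, 56, 62, 67, 68]
Sum[5..6] = prefix[7] - prefix[5] = 56 - 34 = 22


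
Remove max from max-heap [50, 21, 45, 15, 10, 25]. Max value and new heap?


Max = 50
Replace root with last, heapify down
Resulting heap: [45, 21, 25, 15, 10]


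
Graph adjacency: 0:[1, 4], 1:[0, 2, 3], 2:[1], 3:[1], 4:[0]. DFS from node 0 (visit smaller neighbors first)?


DFS stack-based: start with [0]
Visit order: [0, 1, 2, 3, 4]


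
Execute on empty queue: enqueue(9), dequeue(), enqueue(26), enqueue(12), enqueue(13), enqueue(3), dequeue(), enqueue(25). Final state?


enqueue(9) -> [9]
dequeue() returns 9 -> []
enqueue(26) -> [26]
enqueue(12) -> [26, 12]
enqueue(13) -> [26, 12, 13]
enqueue(3) -> [26, 12, 13, 3]
dequeue() returns 26 -> [12, 13, 3]
enqueue(25) -> [12, 13, 3, 25]
Final queue (front to back): [12, 13, 3, 25]


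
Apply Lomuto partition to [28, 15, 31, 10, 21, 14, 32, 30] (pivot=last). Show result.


Elements <= 30 go left of pivot.
Result: [28, 15, 10, 21, 14, 30, 32, 31], pivot at index 5


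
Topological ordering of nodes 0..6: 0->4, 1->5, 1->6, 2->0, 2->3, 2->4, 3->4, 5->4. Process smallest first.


Kahn's algorithm, process smallest node first
Order: [1, 2, 0, 3, 5, 4, 6]


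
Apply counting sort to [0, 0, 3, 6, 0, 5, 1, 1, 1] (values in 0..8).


Count array: [3, 3, 0, 1, 0, 1, 1, 0, 0]
Reconstruct: [0, 0, 0, 1, 1, 1, 3, 5, 6]


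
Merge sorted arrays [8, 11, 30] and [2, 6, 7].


Compare heads, take smaller each step.
Merged: [2, 6, 7, 8, 11, 30]


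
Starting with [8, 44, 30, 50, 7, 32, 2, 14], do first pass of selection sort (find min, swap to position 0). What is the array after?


After one pass: [2, 44, 30, 50, 7, 32, 8, 14]


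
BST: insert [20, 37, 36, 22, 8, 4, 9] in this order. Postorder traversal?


Root = 20; build tree by BST insertion.
Postorder traversal: [4, 9, 8, 22, 36, 37, 20]


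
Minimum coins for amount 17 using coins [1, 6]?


dp[0]=0; dp[i]=1+min(dp[i-c] for c in coins)
...dp[12]=2, dp[13]=3, dp[14]=4, dp[15]=5, dp[16]=6, dp[17]=7
Minimum coins for 17 = 7


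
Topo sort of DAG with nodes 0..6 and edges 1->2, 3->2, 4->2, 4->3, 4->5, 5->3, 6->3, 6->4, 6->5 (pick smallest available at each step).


Kahn's algorithm, process smallest node first
Order: [0, 1, 6, 4, 5, 3, 2]


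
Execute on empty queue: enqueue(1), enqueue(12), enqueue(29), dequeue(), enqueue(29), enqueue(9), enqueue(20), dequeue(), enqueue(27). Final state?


enqueue(1) -> [1]
enqueue(12) -> [1, 12]
enqueue(29) -> [1, 12, 29]
dequeue() returns 1 -> [12, 29]
enqueue(29) -> [12, 29, 29]
enqueue(9) -> [12, 29, 29, 9]
enqueue(20) -> [12, 29, 29, 9, 20]
dequeue() returns 12 -> [29, 29, 9, 20]
enqueue(27) -> [29, 29, 9, 20, 27]
Final queue (front to back): [29, 29, 9, 20, 27]


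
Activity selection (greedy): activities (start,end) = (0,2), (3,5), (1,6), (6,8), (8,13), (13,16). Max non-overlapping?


Greedy: pick earliest-ending, then skip overlaps.
Selected (5 activities): [(0, 2), (3, 5), (6, 8), (8, 13), (13, 16)]


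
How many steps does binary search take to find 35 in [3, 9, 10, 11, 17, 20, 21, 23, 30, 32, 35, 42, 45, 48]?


Search for 35:
[0,13] mid=6 arr[6]=21
[7,13] mid=10 arr[10]=35
Total: 2 comparisons


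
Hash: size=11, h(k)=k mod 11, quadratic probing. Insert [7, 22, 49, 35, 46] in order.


Insertions: 7->slot 7; 22->slot 0; 49->slot 5; 35->slot 2; 46->slot 3
Table: [22, None, 35, 46, None, 49, None, 7, None, None, None]


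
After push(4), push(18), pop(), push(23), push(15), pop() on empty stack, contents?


push(4) -> [4]
push(18) -> [4, 18]
pop() returns 18 -> [4]
push(23) -> [4, 23]
push(15) -> [4, 23, 15]
pop() returns 15 -> [4, 23]
Final stack (bottom to top): [4, 23]


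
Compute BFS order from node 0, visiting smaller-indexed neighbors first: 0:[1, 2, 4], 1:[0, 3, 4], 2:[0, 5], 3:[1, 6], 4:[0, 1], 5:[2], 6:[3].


BFS queue: start with [0]
Visit order: [0, 1, 2, 4, 3, 5, 6]


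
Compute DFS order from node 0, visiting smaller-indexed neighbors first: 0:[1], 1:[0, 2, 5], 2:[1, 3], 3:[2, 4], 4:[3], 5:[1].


DFS stack-based: start with [0]
Visit order: [0, 1, 2, 3, 4, 5]


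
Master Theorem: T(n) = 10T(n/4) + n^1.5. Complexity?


a=10, b=4, c=1.5. log_4(10)=1.661 > c=1.5. Case 1: O(n^log_b(a)) = O(n^1.661)
Complexity: O(n^1.661)


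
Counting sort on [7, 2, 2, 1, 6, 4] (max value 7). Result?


Count array: [0, 1, 2, 0, 1, 0, 1, 1]
Reconstruct: [1, 2, 2, 4, 6, 7]


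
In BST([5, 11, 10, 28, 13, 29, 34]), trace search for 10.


BST root = 5
Search for 10: compare at each node
Path: [5, 11, 10]


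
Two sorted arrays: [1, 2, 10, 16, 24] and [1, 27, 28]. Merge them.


Compare heads, take smaller each step.
Merged: [1, 1, 2, 10, 16, 24, 27, 28]


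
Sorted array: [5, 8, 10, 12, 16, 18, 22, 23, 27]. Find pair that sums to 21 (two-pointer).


Two pointers: lo=0, hi=8
Found pair: (5, 16) summing to 21


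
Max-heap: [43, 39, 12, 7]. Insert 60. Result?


Append 60: [43, 39, 12, 7, 60]
Bubble up: swap idx 4(60) with idx 1(39); swap idx 1(60) with idx 0(43)
Result: [60, 43, 12, 7, 39]


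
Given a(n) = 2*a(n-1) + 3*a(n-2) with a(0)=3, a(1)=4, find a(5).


Build bottom-up:
...a(3)=46, a(4)=143, a(5)=2*143+3*46=424


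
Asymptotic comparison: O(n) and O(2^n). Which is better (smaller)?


linear grows slower than exponential
O(n) is asymptotically smaller; O(2^n) grows faster


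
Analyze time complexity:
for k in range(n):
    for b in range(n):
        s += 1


Per nesting level: O(n) * O(n) = O(n^2)
Complexity: O(n^2)


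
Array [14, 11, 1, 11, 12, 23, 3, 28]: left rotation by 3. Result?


Left rotate by 3: [11, 12, 23, 3, 28, 14, 11, 1]


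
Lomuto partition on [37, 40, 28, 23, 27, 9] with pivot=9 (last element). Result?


Elements <= 9 go left of pivot.
Result: [9, 40, 28, 23, 27, 37], pivot at index 0


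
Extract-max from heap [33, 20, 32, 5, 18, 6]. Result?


Max = 33
Replace root with last, heapify down
Resulting heap: [32, 20, 6, 5, 18]


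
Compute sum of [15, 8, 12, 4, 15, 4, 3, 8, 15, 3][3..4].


Prefix sums: [0, 15, 23, 35, 39, 54, 58, 61, 69, 84, 87]
Sum[3..4] = prefix[5] - prefix[3] = 54 - 35 = 19


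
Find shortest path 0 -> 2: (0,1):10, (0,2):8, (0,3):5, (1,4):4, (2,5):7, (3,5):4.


Dijkstra from 0:
Distances: {0: 0, 1: 10, 2: 8, 3: 5, 4: 14, 5: 9}
Shortest distance to 2 = 8, path = [0, 2]


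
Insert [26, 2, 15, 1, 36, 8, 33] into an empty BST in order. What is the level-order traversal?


Root = 26; build tree by BST insertion.
Level-Order traversal: [26, 2, 36, 1, 15, 33, 8]


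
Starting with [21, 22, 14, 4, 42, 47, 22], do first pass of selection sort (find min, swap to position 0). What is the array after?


After one pass: [4, 22, 14, 21, 42, 47, 22]


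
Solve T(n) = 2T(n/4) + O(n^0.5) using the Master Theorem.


a=2, b=4, c=0.5. log_4(2)=0.5 = c=0.5. Case 2: O(n^c log n) = O(sqrt(n) log n)
Complexity: O(sqrt(n) log n)


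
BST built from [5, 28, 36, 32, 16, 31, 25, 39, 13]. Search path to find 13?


BST root = 5
Search for 13: compare at each node
Path: [5, 28, 16, 13]


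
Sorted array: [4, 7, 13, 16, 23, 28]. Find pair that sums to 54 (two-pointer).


Two pointers: lo=0, hi=5
No pair sums to 54


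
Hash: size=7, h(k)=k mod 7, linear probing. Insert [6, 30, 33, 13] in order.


Insertions: 6->slot 6; 30->slot 2; 33->slot 5; 13->slot 0
Table: [13, None, 30, None, None, 33, 6]


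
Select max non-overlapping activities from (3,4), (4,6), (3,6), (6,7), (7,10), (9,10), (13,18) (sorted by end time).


Greedy: pick earliest-ending, then skip overlaps.
Selected (5 activities): [(3, 4), (4, 6), (6, 7), (7, 10), (13, 18)]


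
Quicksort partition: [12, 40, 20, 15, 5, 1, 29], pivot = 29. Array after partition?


Elements <= 29 go left of pivot.
Result: [12, 20, 15, 5, 1, 29, 40], pivot at index 5


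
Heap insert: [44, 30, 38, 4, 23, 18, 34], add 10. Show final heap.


Append 10: [44, 30, 38, 4, 23, 18, 34, 10]
Bubble up: swap idx 7(10) with idx 3(4)
Result: [44, 30, 38, 10, 23, 18, 34, 4]


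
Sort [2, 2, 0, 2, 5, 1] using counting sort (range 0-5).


Count array: [1, 1, 3, 0, 0, 1]
Reconstruct: [0, 1, 2, 2, 2, 5]


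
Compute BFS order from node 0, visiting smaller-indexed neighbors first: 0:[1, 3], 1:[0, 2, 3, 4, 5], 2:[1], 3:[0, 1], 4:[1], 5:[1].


BFS queue: start with [0]
Visit order: [0, 1, 3, 2, 4, 5]


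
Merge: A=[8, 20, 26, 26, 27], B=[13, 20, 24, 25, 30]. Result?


Compare heads, take smaller each step.
Merged: [8, 13, 20, 20, 24, 25, 26, 26, 27, 30]


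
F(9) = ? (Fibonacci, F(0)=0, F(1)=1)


F(n)=F(n-1)+F(n-2)
...F(7)=13, F(8)=21, F(9)=34


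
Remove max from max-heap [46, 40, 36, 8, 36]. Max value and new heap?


Max = 46
Replace root with last, heapify down
Resulting heap: [40, 36, 36, 8]


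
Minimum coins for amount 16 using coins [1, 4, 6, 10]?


dp[0]=0; dp[i]=1+min(dp[i-c] for c in coins)
...dp[11]=2, dp[12]=2, dp[13]=3, dp[14]=2, dp[15]=3, dp[16]=2
Minimum coins for 16 = 2


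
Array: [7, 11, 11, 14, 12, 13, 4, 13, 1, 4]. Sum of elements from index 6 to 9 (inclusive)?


Prefix sums: [0, 7, 18, 29, 43, 55, 68, 72, 85, 86, 90]
Sum[6..9] = prefix[10] - prefix[6] = 90 - 68 = 22


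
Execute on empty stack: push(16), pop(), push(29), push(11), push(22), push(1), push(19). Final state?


push(16) -> [16]
pop() returns 16 -> []
push(29) -> [29]
push(11) -> [29, 11]
push(22) -> [29, 11, 22]
push(1) -> [29, 11, 22, 1]
push(19) -> [29, 11, 22, 1, 19]
Final stack (bottom to top): [29, 11, 22, 1, 19]


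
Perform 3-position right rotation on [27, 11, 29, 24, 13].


Right rotate by 3: [29, 24, 13, 27, 11]


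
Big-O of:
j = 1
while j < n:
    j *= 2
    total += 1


Per nesting level: O(log n) = O(log n)
Complexity: O(log n)


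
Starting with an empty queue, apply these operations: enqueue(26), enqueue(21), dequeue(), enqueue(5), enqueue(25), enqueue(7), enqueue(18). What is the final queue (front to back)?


enqueue(26) -> [26]
enqueue(21) -> [26, 21]
dequeue() returns 26 -> [21]
enqueue(5) -> [21, 5]
enqueue(25) -> [21, 5, 25]
enqueue(7) -> [21, 5, 25, 7]
enqueue(18) -> [21, 5, 25, 7, 18]
Final queue (front to back): [21, 5, 25, 7, 18]


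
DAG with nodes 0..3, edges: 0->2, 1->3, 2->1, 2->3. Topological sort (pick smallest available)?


Kahn's algorithm, process smallest node first
Order: [0, 2, 1, 3]


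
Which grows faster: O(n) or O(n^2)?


linear grows slower than quadratic
O(n) is asymptotically smaller; O(n^2) grows faster


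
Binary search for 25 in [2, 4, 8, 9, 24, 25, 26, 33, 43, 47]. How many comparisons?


Search for 25:
[0,9] mid=4 arr[4]=24
[5,9] mid=7 arr[7]=33
[5,6] mid=5 arr[5]=25
Total: 3 comparisons


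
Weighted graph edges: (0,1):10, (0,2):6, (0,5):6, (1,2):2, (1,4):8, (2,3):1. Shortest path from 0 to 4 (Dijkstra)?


Dijkstra from 0:
Distances: {0: 0, 1: 8, 2: 6, 3: 7, 4: 16, 5: 6}
Shortest distance to 4 = 16, path = [0, 2, 1, 4]


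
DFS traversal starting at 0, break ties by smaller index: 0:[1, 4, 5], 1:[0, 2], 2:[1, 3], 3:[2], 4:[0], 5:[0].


DFS stack-based: start with [0]
Visit order: [0, 1, 2, 3, 4, 5]


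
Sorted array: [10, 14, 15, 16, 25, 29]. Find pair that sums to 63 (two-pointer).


Two pointers: lo=0, hi=5
No pair sums to 63


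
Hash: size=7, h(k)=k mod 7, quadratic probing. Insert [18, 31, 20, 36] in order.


Insertions: 18->slot 4; 31->slot 3; 20->slot 6; 36->slot 1
Table: [None, 36, None, 31, 18, None, 20]


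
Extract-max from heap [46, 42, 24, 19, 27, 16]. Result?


Max = 46
Replace root with last, heapify down
Resulting heap: [42, 27, 24, 19, 16]


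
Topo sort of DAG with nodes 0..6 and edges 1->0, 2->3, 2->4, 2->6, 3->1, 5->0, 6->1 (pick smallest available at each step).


Kahn's algorithm, process smallest node first
Order: [2, 3, 4, 5, 6, 1, 0]


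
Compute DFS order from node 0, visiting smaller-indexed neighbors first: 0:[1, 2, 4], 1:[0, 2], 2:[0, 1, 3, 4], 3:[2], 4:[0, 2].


DFS stack-based: start with [0]
Visit order: [0, 1, 2, 3, 4]


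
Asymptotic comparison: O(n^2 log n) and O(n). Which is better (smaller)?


linear grows slower than n^2 log n
O(n) is asymptotically smaller; O(n^2 log n) grows faster


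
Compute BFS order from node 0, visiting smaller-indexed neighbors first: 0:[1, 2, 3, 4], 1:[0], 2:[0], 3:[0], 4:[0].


BFS queue: start with [0]
Visit order: [0, 1, 2, 3, 4]


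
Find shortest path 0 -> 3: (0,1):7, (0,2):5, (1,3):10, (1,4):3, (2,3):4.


Dijkstra from 0:
Distances: {0: 0, 1: 7, 2: 5, 3: 9, 4: 10}
Shortest distance to 3 = 9, path = [0, 2, 3]


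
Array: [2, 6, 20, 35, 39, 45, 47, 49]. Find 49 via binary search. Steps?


Search for 49:
[0,7] mid=3 arr[3]=35
[4,7] mid=5 arr[5]=45
[6,7] mid=6 arr[6]=47
[7,7] mid=7 arr[7]=49
Total: 4 comparisons


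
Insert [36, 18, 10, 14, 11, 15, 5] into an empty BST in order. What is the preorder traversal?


Root = 36; build tree by BST insertion.
Preorder traversal: [36, 18, 10, 5, 14, 11, 15]


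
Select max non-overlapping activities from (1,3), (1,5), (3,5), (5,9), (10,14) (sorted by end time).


Greedy: pick earliest-ending, then skip overlaps.
Selected (4 activities): [(1, 3), (3, 5), (5, 9), (10, 14)]


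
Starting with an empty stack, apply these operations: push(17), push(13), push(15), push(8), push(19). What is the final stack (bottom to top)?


push(17) -> [17]
push(13) -> [17, 13]
push(15) -> [17, 13, 15]
push(8) -> [17, 13, 15, 8]
push(19) -> [17, 13, 15, 8, 19]
Final stack (bottom to top): [17, 13, 15, 8, 19]


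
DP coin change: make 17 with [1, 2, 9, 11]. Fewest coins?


dp[0]=0; dp[i]=1+min(dp[i-c] for c in coins)
...dp[12]=2, dp[13]=2, dp[14]=3, dp[15]=3, dp[16]=4, dp[17]=4
Minimum coins for 17 = 4
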